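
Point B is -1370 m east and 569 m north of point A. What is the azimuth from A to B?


az = atan2(-1370, 569) = -67.4 deg
adjusted to 0-360: 292.6 degrees

292.6 degrees


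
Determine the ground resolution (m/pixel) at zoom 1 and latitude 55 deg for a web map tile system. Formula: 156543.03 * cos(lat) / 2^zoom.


res = 156543.03 * cos(55) / 2^1 = 156543.03 * 0.57357644 / 2 = 44894.7 m/pixel

44894.7 m/pixel


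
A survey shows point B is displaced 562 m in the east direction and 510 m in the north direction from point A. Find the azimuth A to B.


az = atan2(562, 510) = 47.8 deg
adjusted to 0-360: 47.8 degrees

47.8 degrees


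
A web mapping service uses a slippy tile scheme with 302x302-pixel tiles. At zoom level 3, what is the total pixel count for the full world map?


tiles per axis = 2^3 = 8
total tiles = 8^2 = 64
pixels per axis = 8 * 302 = 2416
total pixels = 2416^2 = 5837056

5837056 pixels


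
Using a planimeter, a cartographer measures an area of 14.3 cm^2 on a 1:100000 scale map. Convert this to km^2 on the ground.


ground_area = 14.3 * (100000/100)^2 = 14300000.0 m^2 = 14.3 km^2

14.3 km^2


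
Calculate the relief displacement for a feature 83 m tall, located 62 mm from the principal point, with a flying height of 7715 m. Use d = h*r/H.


d = h * r / H = 83 * 62 / 7715 = 0.67 mm

0.67 mm


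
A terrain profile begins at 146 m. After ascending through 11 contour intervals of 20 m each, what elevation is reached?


elevation = 146 + 11 * 20 = 366 m

366 m


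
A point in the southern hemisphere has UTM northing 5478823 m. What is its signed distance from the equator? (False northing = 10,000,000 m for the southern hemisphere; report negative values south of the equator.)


For southern: actual = 5478823 - 10000000 = -4521177 m

-4521177 m


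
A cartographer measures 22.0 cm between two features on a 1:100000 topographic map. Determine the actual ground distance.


ground = 22.0 cm * 100000 / 100 = 22000.0 m = 22.0 km

22.0 km


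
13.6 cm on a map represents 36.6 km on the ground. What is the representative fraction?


ground = 36.6 km = 3660000 cm; RF denominator = ground / map = 3660000 / 13.6 ≈ 269118; RF = 1:269118

1:269118


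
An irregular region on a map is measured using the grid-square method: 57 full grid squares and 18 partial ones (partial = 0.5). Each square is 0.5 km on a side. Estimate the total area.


effective squares = 57 + 18 * 0.5 = 66.0
area = 66.0 * 0.25 = 16.5 km^2

16.5 km^2


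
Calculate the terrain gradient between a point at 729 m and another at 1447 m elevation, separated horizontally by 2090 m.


gradient = (1447 - 729) / 2090 = 718 / 2090 = 0.3435

0.3435


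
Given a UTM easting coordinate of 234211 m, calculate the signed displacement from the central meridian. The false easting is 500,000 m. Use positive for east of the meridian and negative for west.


displacement = 234211 - 500000 = -265789 m

-265789 m


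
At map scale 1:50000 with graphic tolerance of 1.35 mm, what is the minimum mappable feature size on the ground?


ground = 1.35 mm * 50000 / 1000 = 67.5 m

67.5 m


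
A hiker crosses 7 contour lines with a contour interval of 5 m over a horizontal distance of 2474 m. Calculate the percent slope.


elevation change = 7 * 5 = 35 m
slope = 35 / 2474 * 100 = 1.4%

1.4%


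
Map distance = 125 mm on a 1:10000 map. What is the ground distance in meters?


ground = 125 mm * 10000 / 1000 = 1250.0 m

1250.0 m


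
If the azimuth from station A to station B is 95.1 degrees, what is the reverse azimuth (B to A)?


back azimuth = (95.1 + 180) mod 360 = 275.1 degrees

275.1 degrees


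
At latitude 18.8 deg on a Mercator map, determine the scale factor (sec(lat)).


SF = 1 / cos(18.8) = 1 / 0.946649 = 1.056

1.056


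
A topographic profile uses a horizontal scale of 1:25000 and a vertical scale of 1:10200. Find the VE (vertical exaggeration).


VE = horizontal_scale / vertical_scale = 25000 / 10200 ≈ 2.5

2.5x


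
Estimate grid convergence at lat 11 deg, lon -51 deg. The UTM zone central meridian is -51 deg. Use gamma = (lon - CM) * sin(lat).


gamma = (-51 - -51) * sin(11) = 0 * 0.190809 = 0.0 degrees

0.0 degrees


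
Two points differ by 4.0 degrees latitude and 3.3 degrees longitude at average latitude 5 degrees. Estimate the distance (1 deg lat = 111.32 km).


dlat_km = 4.0 * 111.32 = 445.28
dlon_km = 3.3 * 111.32 * cos(5) ≈ 365.958
dist = sqrt(445.28^2 + 365.958^2) ≈ 576.4 km

576.4 km


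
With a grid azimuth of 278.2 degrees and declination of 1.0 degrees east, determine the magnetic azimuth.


magnetic azimuth = grid azimuth - declination (east +ve)
mag_az = 278.2 - 1.0 = 277.2 degrees

277.2 degrees


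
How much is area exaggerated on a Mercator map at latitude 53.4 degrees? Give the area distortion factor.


area_distortion = 1/cos^2(53.4) = 2.813

2.813


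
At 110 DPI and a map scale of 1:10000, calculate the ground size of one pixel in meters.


pixel_cm = 2.54 / 110 ≈ 0.023091 cm
ground = pixel_cm * 10000 / 100 = 2.54 * 10000 / (110 * 100) = 25400 / 11000 ≈ 2.31 m

2.31 m


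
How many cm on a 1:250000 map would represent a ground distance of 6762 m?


map_cm = 6762 * 100 / 250000 = 2.7048 cm ≈ 2.7 cm

2.7 cm


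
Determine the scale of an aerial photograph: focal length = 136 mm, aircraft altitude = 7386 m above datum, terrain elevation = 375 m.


scale = f / (H - h) = 136 mm / 7011 m = 136 / 7011000 = 1:51551

1:51551


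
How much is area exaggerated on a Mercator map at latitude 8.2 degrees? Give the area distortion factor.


area_distortion = 1/cos^2(8.2) = 1.021

1.021


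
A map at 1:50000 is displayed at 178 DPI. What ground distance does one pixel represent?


pixel_cm = 2.54 / 178 ≈ 0.01427 cm
ground = pixel_cm * 50000 / 100 = 2.54 * 50000 / (178 * 100) = 127000 / 17800 ≈ 7.13 m

7.13 m


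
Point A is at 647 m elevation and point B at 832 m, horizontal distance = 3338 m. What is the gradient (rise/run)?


gradient = (832 - 647) / 3338 = 185 / 3338 = 0.0554

0.0554


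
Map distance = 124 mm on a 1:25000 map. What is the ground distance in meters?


ground = 124 mm * 25000 / 1000 = 3100.0 m

3100.0 m


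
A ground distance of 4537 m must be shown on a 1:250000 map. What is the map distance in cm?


map_cm = 4537 * 100 / 250000 = 1.8148 cm ≈ 1.81 cm

1.81 cm


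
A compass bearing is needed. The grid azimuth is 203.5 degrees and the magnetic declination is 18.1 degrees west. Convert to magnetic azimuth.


magnetic azimuth = grid azimuth - declination (east +ve)
mag_az = 203.5 - -18.1 = 221.6 degrees

221.6 degrees


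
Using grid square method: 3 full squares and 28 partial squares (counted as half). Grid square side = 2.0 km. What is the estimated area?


effective squares = 3 + 28 * 0.5 = 17.0
area = 17.0 * 4.0 = 68.0 km^2

68.0 km^2


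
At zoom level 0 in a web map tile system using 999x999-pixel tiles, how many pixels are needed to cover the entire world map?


tiles per axis = 2^0 = 1
total tiles = 1^2 = 1
pixels per axis = 1 * 999 = 999
total pixels = 999^2 = 998001

998001 pixels


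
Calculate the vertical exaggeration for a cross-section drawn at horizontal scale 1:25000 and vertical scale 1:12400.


VE = horizontal_scale / vertical_scale = 25000 / 12400 ≈ 2.0

2.0x


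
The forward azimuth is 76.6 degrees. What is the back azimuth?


back azimuth = (76.6 + 180) mod 360 = 256.6 degrees

256.6 degrees


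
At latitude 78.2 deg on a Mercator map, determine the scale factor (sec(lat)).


SF = 1 / cos(78.2) = 1 / 0.204496 = 4.89

4.89


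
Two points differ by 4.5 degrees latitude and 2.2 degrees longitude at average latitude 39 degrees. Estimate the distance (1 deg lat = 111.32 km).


dlat_km = 4.5 * 111.32 = 500.94
dlon_km = 2.2 * 111.32 * cos(39) ≈ 190.326
dist = sqrt(500.94^2 + 190.326^2) ≈ 535.9 km

535.9 km


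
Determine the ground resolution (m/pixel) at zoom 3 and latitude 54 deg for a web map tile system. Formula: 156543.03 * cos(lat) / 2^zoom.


res = 156543.03 * cos(54) / 2^3 = 156543.03 * 0.58778525 / 8 = 11501.71 m/pixel

11501.71 m/pixel


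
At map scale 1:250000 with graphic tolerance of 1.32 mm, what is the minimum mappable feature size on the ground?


ground = 1.32 mm * 250000 / 1000 = 330.0 m

330.0 m


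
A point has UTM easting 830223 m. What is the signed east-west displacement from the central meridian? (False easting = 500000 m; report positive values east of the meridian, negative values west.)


displacement = 830223 - 500000 = 330223 m

330223 m


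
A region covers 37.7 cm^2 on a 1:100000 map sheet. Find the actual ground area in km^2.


ground_area = 37.7 * (100000/100)^2 = 37700000.0 m^2 = 37.7 km^2

37.7 km^2


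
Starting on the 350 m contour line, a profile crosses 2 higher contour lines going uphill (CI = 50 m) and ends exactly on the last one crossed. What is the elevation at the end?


elevation = 350 + 2 * 50 = 450 m

450 m


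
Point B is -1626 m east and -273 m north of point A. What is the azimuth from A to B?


az = atan2(-1626, -273) = -99.5 deg
adjusted to 0-360: 260.5 degrees

260.5 degrees


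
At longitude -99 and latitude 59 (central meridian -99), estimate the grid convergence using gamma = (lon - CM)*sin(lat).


gamma = (-99 - -99) * sin(59) = 0 * 0.857167 = 0.0 degrees

0.0 degrees


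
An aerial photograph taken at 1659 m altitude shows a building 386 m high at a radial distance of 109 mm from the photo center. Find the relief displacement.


d = h * r / H = 386 * 109 / 1659 = 25.36 mm

25.36 mm


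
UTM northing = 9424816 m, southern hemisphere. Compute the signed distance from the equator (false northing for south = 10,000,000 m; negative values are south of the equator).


For southern: actual = 9424816 - 10000000 = -575184 m

-575184 m


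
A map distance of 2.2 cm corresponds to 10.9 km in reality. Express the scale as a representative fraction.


ground = 10.9 km = 1090000 cm; RF denominator = ground / map = 1090000 / 2.2 ≈ 495455; RF = 1:495455

1:495455


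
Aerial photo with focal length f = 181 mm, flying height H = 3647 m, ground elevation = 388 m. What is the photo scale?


scale = f / (H - h) = 181 mm / 3259 m = 181 / 3259000 = 1:18006

1:18006


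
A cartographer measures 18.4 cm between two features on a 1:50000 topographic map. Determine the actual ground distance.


ground = 18.4 cm * 50000 / 100 = 9200.0 m = 9.2 km

9.2 km


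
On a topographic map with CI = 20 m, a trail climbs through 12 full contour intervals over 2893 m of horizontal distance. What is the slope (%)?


elevation change = 12 * 20 = 240 m
slope = 240 / 2893 * 100 = 8.3%

8.3%


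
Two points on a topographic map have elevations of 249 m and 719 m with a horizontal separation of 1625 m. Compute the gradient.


gradient = (719 - 249) / 1625 = 470 / 1625 = 0.2892

0.2892


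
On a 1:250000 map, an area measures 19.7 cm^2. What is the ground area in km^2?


ground_area = 19.7 * (250000/100)^2 = 123125000.0 m^2 = 123.125 km^2

123.125 km^2


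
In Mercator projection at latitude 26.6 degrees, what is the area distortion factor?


area_distortion = 1/cos^2(26.6) = 1.251

1.251


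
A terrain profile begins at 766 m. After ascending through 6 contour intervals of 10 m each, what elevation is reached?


elevation = 766 + 6 * 10 = 826 m

826 m


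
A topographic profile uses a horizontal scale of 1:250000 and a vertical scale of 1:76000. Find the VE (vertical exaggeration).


VE = horizontal_scale / vertical_scale = 250000 / 76000 ≈ 3.3

3.3x


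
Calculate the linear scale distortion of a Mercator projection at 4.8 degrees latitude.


SF = 1 / cos(4.8) = 1 / 0.996493 = 1.004

1.004


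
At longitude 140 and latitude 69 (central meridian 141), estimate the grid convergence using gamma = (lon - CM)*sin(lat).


gamma = (140 - 141) * sin(69) = -1 * 0.93358 = -0.934 degrees

-0.934 degrees


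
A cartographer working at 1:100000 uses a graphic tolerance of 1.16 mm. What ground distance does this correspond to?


ground = 1.16 mm * 100000 / 1000 = 116.0 m

116.0 m


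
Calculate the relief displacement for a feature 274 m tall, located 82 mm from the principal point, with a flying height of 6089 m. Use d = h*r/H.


d = h * r / H = 274 * 82 / 6089 = 3.69 mm

3.69 mm


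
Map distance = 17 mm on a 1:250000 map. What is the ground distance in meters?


ground = 17 mm * 250000 / 1000 = 4250.0 m

4250.0 m


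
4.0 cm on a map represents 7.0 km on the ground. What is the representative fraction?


ground = 7.0 km = 700000 cm; RF denominator = ground / map = 700000 / 4.0 = 175000; RF = 1:175000

1:175000


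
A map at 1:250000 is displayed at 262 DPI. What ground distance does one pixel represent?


pixel_cm = 2.54 / 262 ≈ 0.009695 cm
ground = pixel_cm * 250000 / 100 = 2.54 * 250000 / (262 * 100) = 635000 / 26200 ≈ 24.24 m

24.24 m


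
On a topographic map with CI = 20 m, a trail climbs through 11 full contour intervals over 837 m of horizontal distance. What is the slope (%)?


elevation change = 11 * 20 = 220 m
slope = 220 / 837 * 100 = 26.3%

26.3%


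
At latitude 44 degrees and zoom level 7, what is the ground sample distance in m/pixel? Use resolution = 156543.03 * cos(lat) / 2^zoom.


res = 156543.03 * cos(44) / 2^7 = 156543.03 * 0.7193398 / 128 = 879.75 m/pixel

879.75 m/pixel


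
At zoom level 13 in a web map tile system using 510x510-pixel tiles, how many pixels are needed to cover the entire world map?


tiles per axis = 2^13 = 8192
total tiles = 8192^2 = 67108864
pixels per axis = 8192 * 510 = 4177920
total pixels = 4177920^2 = 17455015526400

17455015526400 pixels


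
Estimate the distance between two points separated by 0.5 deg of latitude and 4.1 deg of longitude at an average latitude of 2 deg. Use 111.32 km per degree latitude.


dlat_km = 0.5 * 111.32 = 55.66
dlon_km = 4.1 * 111.32 * cos(2) ≈ 456.134
dist = sqrt(55.66^2 + 456.134^2) ≈ 459.5 km

459.5 km


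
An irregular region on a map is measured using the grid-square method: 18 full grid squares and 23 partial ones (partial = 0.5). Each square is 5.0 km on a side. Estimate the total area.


effective squares = 18 + 23 * 0.5 = 29.5
area = 29.5 * 25.0 = 737.5 km^2

737.5 km^2


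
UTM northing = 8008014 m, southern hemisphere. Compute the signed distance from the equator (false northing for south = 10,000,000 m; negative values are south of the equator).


For southern: actual = 8008014 - 10000000 = -1991986 m

-1991986 m


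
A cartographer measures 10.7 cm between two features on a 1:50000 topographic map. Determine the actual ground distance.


ground = 10.7 cm * 50000 / 100 = 5350.0 m = 5.35 km

5.35 km


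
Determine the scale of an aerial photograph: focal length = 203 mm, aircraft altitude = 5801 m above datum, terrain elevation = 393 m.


scale = f / (H - h) = 203 mm / 5408 m = 203 / 5408000 = 1:26640

1:26640


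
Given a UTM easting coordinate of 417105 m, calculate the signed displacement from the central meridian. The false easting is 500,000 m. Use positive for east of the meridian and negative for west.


displacement = 417105 - 500000 = -82895 m

-82895 m


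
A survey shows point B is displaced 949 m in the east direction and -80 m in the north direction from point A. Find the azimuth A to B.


az = atan2(949, -80) = 94.8 deg
adjusted to 0-360: 94.8 degrees

94.8 degrees


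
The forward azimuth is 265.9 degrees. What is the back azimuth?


back azimuth = (265.9 + 180) mod 360 = 85.9 degrees

85.9 degrees


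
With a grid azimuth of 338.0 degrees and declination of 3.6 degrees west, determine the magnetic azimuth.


magnetic azimuth = grid azimuth - declination (east +ve)
mag_az = 338.0 - -3.6 = 341.6 degrees

341.6 degrees


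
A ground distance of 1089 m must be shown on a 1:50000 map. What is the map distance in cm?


map_cm = 1089 * 100 / 50000 = 2.178 cm ≈ 2.18 cm

2.18 cm


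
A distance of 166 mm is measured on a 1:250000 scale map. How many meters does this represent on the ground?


ground = 166 mm * 250000 / 1000 = 41500.0 m

41500.0 m


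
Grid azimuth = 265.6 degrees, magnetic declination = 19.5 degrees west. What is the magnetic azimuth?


magnetic azimuth = grid azimuth - declination (east +ve)
mag_az = 265.6 - -19.5 = 285.1 degrees

285.1 degrees


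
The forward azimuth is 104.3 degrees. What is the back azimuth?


back azimuth = (104.3 + 180) mod 360 = 284.3 degrees

284.3 degrees


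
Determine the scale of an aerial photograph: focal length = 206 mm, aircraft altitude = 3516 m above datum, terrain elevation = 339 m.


scale = f / (H - h) = 206 mm / 3177 m = 206 / 3177000 = 1:15422

1:15422


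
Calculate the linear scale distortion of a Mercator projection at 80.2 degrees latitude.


SF = 1 / cos(80.2) = 1 / 0.170209 = 5.875

5.875


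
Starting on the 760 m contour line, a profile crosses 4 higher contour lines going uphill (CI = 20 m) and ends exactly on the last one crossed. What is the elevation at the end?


elevation = 760 + 4 * 20 = 840 m

840 m


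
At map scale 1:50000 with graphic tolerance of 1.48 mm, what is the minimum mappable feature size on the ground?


ground = 1.48 mm * 50000 / 1000 = 74.0 m

74.0 m


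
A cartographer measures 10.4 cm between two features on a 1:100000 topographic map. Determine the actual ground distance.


ground = 10.4 cm * 100000 / 100 = 10400.0 m = 10.4 km

10.4 km


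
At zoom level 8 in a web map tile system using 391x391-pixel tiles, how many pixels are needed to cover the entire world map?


tiles per axis = 2^8 = 256
total tiles = 256^2 = 65536
pixels per axis = 256 * 391 = 100096
total pixels = 100096^2 = 10019209216

10019209216 pixels


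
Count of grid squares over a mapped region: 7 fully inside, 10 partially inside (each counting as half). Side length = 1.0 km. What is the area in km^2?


effective squares = 7 + 10 * 0.5 = 12.0
area = 12.0 * 1.0 = 12.0 km^2

12.0 km^2


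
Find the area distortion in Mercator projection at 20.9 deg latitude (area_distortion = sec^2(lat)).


area_distortion = 1/cos^2(20.9) = 1.146

1.146


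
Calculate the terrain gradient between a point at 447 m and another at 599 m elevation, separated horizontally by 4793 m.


gradient = (599 - 447) / 4793 = 152 / 4793 = 0.0317

0.0317


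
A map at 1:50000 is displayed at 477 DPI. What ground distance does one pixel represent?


pixel_cm = 2.54 / 477 ≈ 0.005325 cm
ground = pixel_cm * 50000 / 100 = 2.54 * 50000 / (477 * 100) = 127000 / 47700 ≈ 2.66 m

2.66 m


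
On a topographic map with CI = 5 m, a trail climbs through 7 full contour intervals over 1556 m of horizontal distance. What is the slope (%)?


elevation change = 7 * 5 = 35 m
slope = 35 / 1556 * 100 = 2.2%

2.2%


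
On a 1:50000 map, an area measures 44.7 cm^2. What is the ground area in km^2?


ground_area = 44.7 * (50000/100)^2 = 11175000.0 m^2 = 11.175 km^2

11.175 km^2


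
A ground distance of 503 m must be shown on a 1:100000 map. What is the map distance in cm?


map_cm = 503 * 100 / 100000 = 0.503 cm ≈ 0.5 cm

0.5 cm


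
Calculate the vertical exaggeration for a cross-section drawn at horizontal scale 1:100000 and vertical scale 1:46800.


VE = horizontal_scale / vertical_scale = 100000 / 46800 ≈ 2.1

2.1x


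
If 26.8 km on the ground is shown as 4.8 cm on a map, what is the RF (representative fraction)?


ground = 26.8 km = 2680000 cm; RF denominator = ground / map = 2680000 / 4.8 ≈ 558333; RF = 1:558333

1:558333


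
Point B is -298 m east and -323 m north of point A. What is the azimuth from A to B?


az = atan2(-298, -323) = -137.3 deg
adjusted to 0-360: 222.7 degrees

222.7 degrees


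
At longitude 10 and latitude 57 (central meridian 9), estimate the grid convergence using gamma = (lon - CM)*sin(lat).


gamma = (10 - 9) * sin(57) = 1 * 0.838671 = 0.839 degrees

0.839 degrees


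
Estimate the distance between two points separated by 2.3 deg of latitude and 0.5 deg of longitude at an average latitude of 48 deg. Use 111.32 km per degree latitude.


dlat_km = 2.3 * 111.32 = 256.036
dlon_km = 0.5 * 111.32 * cos(48) ≈ 37.244
dist = sqrt(256.036^2 + 37.244^2) ≈ 258.7 km

258.7 km


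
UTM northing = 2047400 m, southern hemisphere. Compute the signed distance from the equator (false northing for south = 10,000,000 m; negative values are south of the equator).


For southern: actual = 2047400 - 10000000 = -7952600 m

-7952600 m


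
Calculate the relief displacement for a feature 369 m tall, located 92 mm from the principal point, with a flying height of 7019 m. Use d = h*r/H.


d = h * r / H = 369 * 92 / 7019 = 4.84 mm

4.84 mm


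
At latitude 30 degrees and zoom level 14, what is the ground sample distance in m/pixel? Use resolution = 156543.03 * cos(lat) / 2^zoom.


res = 156543.03 * cos(30) / 2^14 = 156543.03 * 0.8660254 / 16384 = 8.27 m/pixel

8.27 m/pixel


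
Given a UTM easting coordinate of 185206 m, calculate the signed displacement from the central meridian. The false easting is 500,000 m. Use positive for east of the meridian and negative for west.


displacement = 185206 - 500000 = -314794 m

-314794 m


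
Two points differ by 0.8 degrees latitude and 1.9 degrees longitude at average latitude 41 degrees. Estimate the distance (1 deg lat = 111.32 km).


dlat_km = 0.8 * 111.32 = 89.056
dlon_km = 1.9 * 111.32 * cos(41) ≈ 159.627
dist = sqrt(89.056^2 + 159.627^2) ≈ 182.8 km

182.8 km


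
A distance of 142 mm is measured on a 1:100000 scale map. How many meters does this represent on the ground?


ground = 142 mm * 100000 / 1000 = 14200.0 m

14200.0 m


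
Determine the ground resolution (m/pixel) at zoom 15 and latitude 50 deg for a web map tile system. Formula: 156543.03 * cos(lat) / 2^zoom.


res = 156543.03 * cos(50) / 2^15 = 156543.03 * 0.64278761 / 32768 = 3.07 m/pixel

3.07 m/pixel


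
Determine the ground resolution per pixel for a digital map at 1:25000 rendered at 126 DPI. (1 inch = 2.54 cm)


pixel_cm = 2.54 / 126 ≈ 0.020159 cm
ground = pixel_cm * 25000 / 100 = 2.54 * 25000 / (126 * 100) = 63500 / 12600 ≈ 5.04 m

5.04 m


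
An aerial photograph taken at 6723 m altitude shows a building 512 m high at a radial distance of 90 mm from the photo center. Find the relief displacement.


d = h * r / H = 512 * 90 / 6723 = 6.85 mm

6.85 mm


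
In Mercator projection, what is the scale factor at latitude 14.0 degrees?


SF = 1 / cos(14.0) = 1 / 0.970296 = 1.031

1.031


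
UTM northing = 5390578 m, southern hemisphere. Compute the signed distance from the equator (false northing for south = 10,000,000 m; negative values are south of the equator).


For southern: actual = 5390578 - 10000000 = -4609422 m

-4609422 m


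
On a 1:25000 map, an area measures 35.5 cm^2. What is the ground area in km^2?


ground_area = 35.5 * (25000/100)^2 = 2218750.0 m^2 = 2.21875 km^2 ≈ 2.219 km^2

2.219 km^2


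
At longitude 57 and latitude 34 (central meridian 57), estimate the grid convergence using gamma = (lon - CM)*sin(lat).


gamma = (57 - 57) * sin(34) = 0 * 0.559193 = 0.0 degrees

0.0 degrees


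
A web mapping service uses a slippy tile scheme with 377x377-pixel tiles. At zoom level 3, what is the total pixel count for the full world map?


tiles per axis = 2^3 = 8
total tiles = 8^2 = 64
pixels per axis = 8 * 377 = 3016
total pixels = 3016^2 = 9096256

9096256 pixels


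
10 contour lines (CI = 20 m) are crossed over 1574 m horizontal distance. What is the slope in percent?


elevation change = 10 * 20 = 200 m
slope = 200 / 1574 * 100 = 12.7%

12.7%


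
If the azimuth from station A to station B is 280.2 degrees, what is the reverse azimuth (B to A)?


back azimuth = (280.2 + 180) mod 360 = 100.2 degrees

100.2 degrees


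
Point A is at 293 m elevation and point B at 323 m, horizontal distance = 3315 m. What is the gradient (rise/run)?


gradient = (323 - 293) / 3315 = 30 / 3315 = 0.009

0.009


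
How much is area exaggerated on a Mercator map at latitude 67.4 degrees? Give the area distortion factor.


area_distortion = 1/cos^2(67.4) = 6.771

6.771


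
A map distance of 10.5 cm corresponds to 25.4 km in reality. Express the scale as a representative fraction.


ground = 25.4 km = 2540000 cm; RF denominator = ground / map = 2540000 / 10.5 ≈ 241905; RF = 1:241905

1:241905


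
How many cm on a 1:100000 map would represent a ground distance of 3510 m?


map_cm = 3510 * 100 / 100000 = 3.51 cm

3.51 cm


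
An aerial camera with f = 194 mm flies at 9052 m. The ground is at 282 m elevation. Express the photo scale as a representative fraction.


scale = f / (H - h) = 194 mm / 8770 m = 194 / 8770000 = 1:45206

1:45206


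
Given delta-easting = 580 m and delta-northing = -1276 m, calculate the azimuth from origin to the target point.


az = atan2(580, -1276) = 155.6 deg
adjusted to 0-360: 155.6 degrees

155.6 degrees


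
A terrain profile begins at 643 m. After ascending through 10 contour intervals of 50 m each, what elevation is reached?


elevation = 643 + 10 * 50 = 1143 m

1143 m


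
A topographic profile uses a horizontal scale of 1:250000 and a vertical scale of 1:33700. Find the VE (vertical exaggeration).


VE = horizontal_scale / vertical_scale = 250000 / 33700 ≈ 7.4

7.4x


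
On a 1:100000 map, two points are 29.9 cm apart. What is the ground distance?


ground = 29.9 cm * 100000 / 100 = 29900.0 m = 29.9 km

29.9 km


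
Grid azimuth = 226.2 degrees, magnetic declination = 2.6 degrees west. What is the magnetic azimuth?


magnetic azimuth = grid azimuth - declination (east +ve)
mag_az = 226.2 - -2.6 = 228.8 degrees

228.8 degrees


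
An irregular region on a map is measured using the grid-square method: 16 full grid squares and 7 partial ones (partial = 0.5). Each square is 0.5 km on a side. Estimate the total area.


effective squares = 16 + 7 * 0.5 = 19.5
area = 19.5 * 0.25 = 4.875 km^2

4.875 km^2


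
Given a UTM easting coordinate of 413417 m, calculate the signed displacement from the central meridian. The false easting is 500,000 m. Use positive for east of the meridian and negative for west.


displacement = 413417 - 500000 = -86583 m

-86583 m


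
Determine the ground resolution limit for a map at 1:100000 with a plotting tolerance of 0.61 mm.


ground = 0.61 mm * 100000 / 1000 = 61.0 m

61.0 m


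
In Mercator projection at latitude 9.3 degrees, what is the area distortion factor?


area_distortion = 1/cos^2(9.3) = 1.027

1.027


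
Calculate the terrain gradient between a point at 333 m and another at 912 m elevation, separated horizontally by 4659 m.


gradient = (912 - 333) / 4659 = 579 / 4659 = 0.1243

0.1243


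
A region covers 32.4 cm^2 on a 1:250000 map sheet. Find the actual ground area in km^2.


ground_area = 32.4 * (250000/100)^2 = 202500000.0 m^2 = 202.5 km^2

202.5 km^2


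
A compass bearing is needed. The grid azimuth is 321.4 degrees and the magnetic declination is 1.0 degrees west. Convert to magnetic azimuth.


magnetic azimuth = grid azimuth - declination (east +ve)
mag_az = 321.4 - -1.0 = 322.4 degrees

322.4 degrees


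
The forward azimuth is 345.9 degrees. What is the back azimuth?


back azimuth = (345.9 + 180) mod 360 = 165.9 degrees

165.9 degrees


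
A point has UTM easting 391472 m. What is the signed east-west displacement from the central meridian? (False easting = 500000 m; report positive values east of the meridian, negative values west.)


displacement = 391472 - 500000 = -108528 m

-108528 m


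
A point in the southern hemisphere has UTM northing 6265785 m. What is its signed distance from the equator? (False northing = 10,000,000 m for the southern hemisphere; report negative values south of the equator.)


For southern: actual = 6265785 - 10000000 = -3734215 m

-3734215 m


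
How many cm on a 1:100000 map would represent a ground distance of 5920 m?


map_cm = 5920 * 100 / 100000 = 5.92 cm

5.92 cm


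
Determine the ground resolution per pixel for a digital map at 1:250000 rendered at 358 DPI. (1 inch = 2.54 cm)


pixel_cm = 2.54 / 358 ≈ 0.007095 cm
ground = pixel_cm * 250000 / 100 = 2.54 * 250000 / (358 * 100) = 635000 / 35800 ≈ 17.74 m

17.74 m


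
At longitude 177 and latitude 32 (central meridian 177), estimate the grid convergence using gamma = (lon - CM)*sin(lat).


gamma = (177 - 177) * sin(32) = 0 * 0.529919 = 0.0 degrees

0.0 degrees


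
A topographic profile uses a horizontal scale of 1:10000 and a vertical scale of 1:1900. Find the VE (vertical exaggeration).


VE = horizontal_scale / vertical_scale = 10000 / 1900 ≈ 5.3

5.3x


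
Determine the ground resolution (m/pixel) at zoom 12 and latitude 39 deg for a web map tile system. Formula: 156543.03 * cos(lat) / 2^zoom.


res = 156543.03 * cos(39) / 2^12 = 156543.03 * 0.77714596 / 4096 = 29.7 m/pixel

29.7 m/pixel


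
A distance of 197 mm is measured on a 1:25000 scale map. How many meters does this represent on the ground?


ground = 197 mm * 25000 / 1000 = 4925.0 m

4925.0 m


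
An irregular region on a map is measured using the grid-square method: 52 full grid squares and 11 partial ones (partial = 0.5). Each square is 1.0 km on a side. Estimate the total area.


effective squares = 52 + 11 * 0.5 = 57.5
area = 57.5 * 1.0 = 57.5 km^2

57.5 km^2


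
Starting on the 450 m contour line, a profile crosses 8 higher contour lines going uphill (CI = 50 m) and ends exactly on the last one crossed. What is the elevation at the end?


elevation = 450 + 8 * 50 = 850 m

850 m


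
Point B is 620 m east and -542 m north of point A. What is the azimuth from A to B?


az = atan2(620, -542) = 131.2 deg
adjusted to 0-360: 131.2 degrees

131.2 degrees


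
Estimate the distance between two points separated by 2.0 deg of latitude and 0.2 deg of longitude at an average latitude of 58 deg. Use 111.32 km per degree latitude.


dlat_km = 2.0 * 111.32 = 222.64
dlon_km = 0.2 * 111.32 * cos(58) ≈ 11.798
dist = sqrt(222.64^2 + 11.798^2) ≈ 223.0 km

223.0 km


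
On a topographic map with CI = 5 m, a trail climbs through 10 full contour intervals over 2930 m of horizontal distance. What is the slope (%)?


elevation change = 10 * 5 = 50 m
slope = 50 / 2930 * 100 = 1.7%

1.7%


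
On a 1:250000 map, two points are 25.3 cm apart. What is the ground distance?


ground = 25.3 cm * 250000 / 100 = 63250.0 m = 63.25 km

63.25 km


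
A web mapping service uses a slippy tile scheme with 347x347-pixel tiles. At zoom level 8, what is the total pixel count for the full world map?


tiles per axis = 2^8 = 256
total tiles = 256^2 = 65536
pixels per axis = 256 * 347 = 88832
total pixels = 88832^2 = 7891124224

7891124224 pixels


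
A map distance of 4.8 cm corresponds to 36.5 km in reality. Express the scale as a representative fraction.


ground = 36.5 km = 3650000 cm; RF denominator = ground / map = 3650000 / 4.8 ≈ 760417; RF = 1:760417

1:760417


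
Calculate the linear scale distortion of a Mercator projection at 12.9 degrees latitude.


SF = 1 / cos(12.9) = 1 / 0.974761 = 1.026

1.026


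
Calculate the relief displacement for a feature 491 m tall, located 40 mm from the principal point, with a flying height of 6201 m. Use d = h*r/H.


d = h * r / H = 491 * 40 / 6201 = 3.17 mm

3.17 mm


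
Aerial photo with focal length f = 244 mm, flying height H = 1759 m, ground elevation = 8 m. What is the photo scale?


scale = f / (H - h) = 244 mm / 1751 m = 244 / 1751000 = 1:7176

1:7176


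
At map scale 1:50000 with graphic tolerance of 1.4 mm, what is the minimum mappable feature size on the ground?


ground = 1.4 mm * 50000 / 1000 = 70.0 m

70.0 m


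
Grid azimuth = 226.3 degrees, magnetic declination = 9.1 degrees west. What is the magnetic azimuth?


magnetic azimuth = grid azimuth - declination (east +ve)
mag_az = 226.3 - -9.1 = 235.4 degrees

235.4 degrees


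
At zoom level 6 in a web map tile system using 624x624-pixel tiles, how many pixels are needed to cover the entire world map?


tiles per axis = 2^6 = 64
total tiles = 64^2 = 4096
pixels per axis = 64 * 624 = 39936
total pixels = 39936^2 = 1594884096

1594884096 pixels


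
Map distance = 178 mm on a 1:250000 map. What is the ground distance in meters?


ground = 178 mm * 250000 / 1000 = 44500.0 m

44500.0 m


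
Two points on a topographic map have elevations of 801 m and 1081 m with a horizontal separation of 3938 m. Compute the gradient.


gradient = (1081 - 801) / 3938 = 280 / 3938 = 0.0711

0.0711


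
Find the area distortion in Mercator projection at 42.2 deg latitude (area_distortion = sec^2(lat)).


area_distortion = 1/cos^2(42.2) = 1.822

1.822


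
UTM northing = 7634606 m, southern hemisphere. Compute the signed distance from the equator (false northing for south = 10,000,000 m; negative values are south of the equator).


For southern: actual = 7634606 - 10000000 = -2365394 m

-2365394 m


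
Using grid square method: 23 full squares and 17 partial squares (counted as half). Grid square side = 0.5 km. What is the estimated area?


effective squares = 23 + 17 * 0.5 = 31.5
area = 31.5 * 0.25 = 7.875 km^2

7.875 km^2


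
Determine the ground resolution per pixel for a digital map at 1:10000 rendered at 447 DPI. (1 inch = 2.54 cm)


pixel_cm = 2.54 / 447 ≈ 0.005682 cm
ground = pixel_cm * 10000 / 100 = 2.54 * 10000 / (447 * 100) = 25400 / 44700 ≈ 0.57 m

0.57 m


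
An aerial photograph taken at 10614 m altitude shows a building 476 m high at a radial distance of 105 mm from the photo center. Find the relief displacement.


d = h * r / H = 476 * 105 / 10614 = 4.71 mm

4.71 mm


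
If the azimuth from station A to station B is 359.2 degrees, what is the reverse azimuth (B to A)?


back azimuth = (359.2 + 180) mod 360 = 179.2 degrees

179.2 degrees


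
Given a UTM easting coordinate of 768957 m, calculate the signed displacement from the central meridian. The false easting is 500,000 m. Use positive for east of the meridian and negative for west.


displacement = 768957 - 500000 = 268957 m

268957 m


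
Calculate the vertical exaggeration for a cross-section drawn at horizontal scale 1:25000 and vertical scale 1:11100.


VE = horizontal_scale / vertical_scale = 25000 / 11100 ≈ 2.3

2.3x


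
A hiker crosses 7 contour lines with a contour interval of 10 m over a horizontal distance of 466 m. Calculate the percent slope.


elevation change = 7 * 10 = 70 m
slope = 70 / 466 * 100 = 15.0%

15.0%


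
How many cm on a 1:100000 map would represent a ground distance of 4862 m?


map_cm = 4862 * 100 / 100000 = 4.862 cm ≈ 4.86 cm

4.86 cm


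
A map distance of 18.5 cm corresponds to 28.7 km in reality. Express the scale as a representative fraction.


ground = 28.7 km = 2870000 cm; RF denominator = ground / map = 2870000 / 18.5 ≈ 155135; RF = 1:155135

1:155135


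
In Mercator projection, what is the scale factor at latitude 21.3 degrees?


SF = 1 / cos(21.3) = 1 / 0.931691 = 1.073

1.073


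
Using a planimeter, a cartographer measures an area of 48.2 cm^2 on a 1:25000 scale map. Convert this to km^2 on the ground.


ground_area = 48.2 * (25000/100)^2 = 3012500.0 m^2 = 3.0125 km^2 ≈ 3.013 km^2

3.013 km^2


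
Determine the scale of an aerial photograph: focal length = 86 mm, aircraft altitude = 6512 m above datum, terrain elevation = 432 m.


scale = f / (H - h) = 86 mm / 6080 m = 86 / 6080000 = 1:70698

1:70698


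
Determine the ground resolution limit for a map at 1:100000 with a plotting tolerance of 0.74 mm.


ground = 0.74 mm * 100000 / 1000 = 74.0 m

74.0 m


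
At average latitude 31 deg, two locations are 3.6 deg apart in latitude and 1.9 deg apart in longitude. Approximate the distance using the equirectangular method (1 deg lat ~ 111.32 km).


dlat_km = 3.6 * 111.32 = 400.752
dlon_km = 1.9 * 111.32 * cos(31) ≈ 181.298
dist = sqrt(400.752^2 + 181.298^2) ≈ 439.9 km

439.9 km


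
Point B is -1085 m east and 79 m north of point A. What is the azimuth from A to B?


az = atan2(-1085, 79) = -85.8 deg
adjusted to 0-360: 274.2 degrees

274.2 degrees


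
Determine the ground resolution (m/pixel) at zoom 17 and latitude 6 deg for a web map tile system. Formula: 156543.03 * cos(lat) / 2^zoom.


res = 156543.03 * cos(6) / 2^17 = 156543.03 * 0.9945219 / 131072 = 1.19 m/pixel

1.19 m/pixel


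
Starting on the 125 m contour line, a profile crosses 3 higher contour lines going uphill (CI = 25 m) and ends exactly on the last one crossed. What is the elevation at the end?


elevation = 125 + 3 * 25 = 200 m

200 m


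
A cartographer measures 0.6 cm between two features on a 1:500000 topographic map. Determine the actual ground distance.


ground = 0.6 cm * 500000 / 100 = 3000.0 m = 3.0 km

3.0 km


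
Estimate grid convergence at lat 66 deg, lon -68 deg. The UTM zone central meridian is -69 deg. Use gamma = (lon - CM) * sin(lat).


gamma = (-68 - -69) * sin(66) = 1 * 0.913545 = 0.914 degrees

0.914 degrees


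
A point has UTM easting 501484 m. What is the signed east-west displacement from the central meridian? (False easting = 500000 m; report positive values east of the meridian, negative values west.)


displacement = 501484 - 500000 = 1484 m

1484 m


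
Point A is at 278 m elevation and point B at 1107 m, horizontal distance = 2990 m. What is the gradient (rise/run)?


gradient = (1107 - 278) / 2990 = 829 / 2990 = 0.2773

0.2773


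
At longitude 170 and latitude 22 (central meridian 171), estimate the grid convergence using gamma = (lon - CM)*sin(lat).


gamma = (170 - 171) * sin(22) = -1 * 0.374607 = -0.375 degrees

-0.375 degrees


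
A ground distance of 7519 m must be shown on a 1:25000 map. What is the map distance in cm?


map_cm = 7519 * 100 / 25000 = 30.076 cm ≈ 30.08 cm

30.08 cm


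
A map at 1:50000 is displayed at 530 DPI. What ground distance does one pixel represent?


pixel_cm = 2.54 / 530 ≈ 0.004792 cm
ground = pixel_cm * 50000 / 100 = 2.54 * 50000 / (530 * 100) = 127000 / 53000 ≈ 2.4 m

2.4 m


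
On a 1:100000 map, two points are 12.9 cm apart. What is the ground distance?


ground = 12.9 cm * 100000 / 100 = 12900.0 m = 12.9 km

12.9 km


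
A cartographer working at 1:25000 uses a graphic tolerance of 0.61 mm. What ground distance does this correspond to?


ground = 0.61 mm * 25000 / 1000 = 15.25 m

15.25 m


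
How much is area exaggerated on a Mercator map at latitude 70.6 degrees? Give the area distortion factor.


area_distortion = 1/cos^2(70.6) = 9.064

9.064


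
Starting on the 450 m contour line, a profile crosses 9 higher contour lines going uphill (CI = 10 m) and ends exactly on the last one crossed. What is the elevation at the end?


elevation = 450 + 9 * 10 = 540 m

540 m


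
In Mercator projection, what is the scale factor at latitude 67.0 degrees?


SF = 1 / cos(67.0) = 1 / 0.390731 = 2.559

2.559


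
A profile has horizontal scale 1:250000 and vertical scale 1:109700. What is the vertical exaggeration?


VE = horizontal_scale / vertical_scale = 250000 / 109700 ≈ 2.3

2.3x


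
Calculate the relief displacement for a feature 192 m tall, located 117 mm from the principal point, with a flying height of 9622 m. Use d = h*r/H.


d = h * r / H = 192 * 117 / 9622 = 2.33 mm

2.33 mm
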